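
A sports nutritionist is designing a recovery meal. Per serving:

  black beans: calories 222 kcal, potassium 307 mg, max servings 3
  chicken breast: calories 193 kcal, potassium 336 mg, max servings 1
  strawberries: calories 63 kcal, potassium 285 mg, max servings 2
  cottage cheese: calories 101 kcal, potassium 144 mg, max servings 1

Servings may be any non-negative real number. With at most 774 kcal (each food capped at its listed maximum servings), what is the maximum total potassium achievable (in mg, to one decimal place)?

Potassium per kcal: strawberries 4.524, chicken breast 1.741, cottage cheese 1.426, black beans 1.383.
Take 2 servings of strawberries: uses 126 kcal, +570.0 mg potassium (running total 570.0 mg).
Take 1 serving of chicken breast: uses 193 kcal, +336.0 mg potassium (running total 906.0 mg).
Take 1 serving of cottage cheese: uses 101 kcal, +144.0 mg potassium (running total 1050.0 mg).
Take 1.595 servings of black beans: uses 354 kcal, +489.5 mg potassium (running total 1539.5 mg).
Filling greedily by potassium-per-kcal is optimal for one linear limit, giving 1539.5 mg.

1539.5 mg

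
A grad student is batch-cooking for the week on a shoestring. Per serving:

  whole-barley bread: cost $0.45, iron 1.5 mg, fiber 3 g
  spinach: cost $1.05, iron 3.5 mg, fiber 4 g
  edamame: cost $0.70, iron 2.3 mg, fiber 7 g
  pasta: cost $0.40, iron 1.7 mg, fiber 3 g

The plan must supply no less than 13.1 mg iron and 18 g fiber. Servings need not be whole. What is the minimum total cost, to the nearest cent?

$3.08

The cheapest plan sits at a corner of the feasible region — with two constraints it uses at most two foods.
whole-barley bread only: max(13.1/1.5, 18/3) = 8.733 servings → $3.93.
spinach only: max(13.1/3.5, 18/4) = 4.5 servings → $4.72.
edamame only: max(13.1/2.3, 18/7) = 5.696 servings → $3.99.
pasta only: max(13.1/1.7, 18/3) = 7.706 servings → $3.08.
whole-barley bread + spinach with both tight: 2.356 servings and 2.733 servings → $3.93.
whole-barley bread + edamame: the both-tight solution has a negative serving — not a feasible corner.
whole-barley bread + pasta: intersection lies outside the first quadrant.
spinach + edamame with both tight: 3.288 servings and 0.6928 servings → $3.94.
spinach + pasta with both tight: 2.351 servings and 2.865 servings → $3.61.
edamame + pasta with both targets exact would need a negative amount; discard.
The minimum over all feasible corners is $3.08.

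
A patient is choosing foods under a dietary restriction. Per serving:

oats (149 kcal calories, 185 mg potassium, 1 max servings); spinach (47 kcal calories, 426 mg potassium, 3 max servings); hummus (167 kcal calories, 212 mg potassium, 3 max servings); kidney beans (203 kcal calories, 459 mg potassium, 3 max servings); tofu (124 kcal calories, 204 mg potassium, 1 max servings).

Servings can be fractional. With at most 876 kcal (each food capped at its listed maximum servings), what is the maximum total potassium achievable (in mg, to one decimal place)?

2861.5 mg

Potassium per kcal: spinach 9.064, kidney beans 2.261, tofu 1.645, hummus 1.269, oats 1.242.
Take 3 servings of spinach: uses 141 kcal, +1278.0 mg potassium (running total 1278.0 mg).
Take 3 servings of kidney beans: uses 609 kcal, +1377.0 mg potassium (running total 2655.0 mg).
Take 1 serving of tofu: uses 124 kcal, +204.0 mg potassium (running total 2859.0 mg).
Take 0.01198 servings of hummus: uses 2 kcal, +2.5 mg potassium (running total 2861.5 mg).
Greedy by best ratio exhausts the calories allowance optimally: 2861.5 mg.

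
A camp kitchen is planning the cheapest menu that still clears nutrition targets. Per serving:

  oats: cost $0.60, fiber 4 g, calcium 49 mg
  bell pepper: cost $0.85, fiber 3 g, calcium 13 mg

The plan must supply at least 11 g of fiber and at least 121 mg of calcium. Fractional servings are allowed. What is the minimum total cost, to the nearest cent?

$1.65

A basic optimal solution has at most two foods positive. Try each food alone and each pair with both targets met exactly.
oats only: max(11/4, 121/49) = 2.75 servings → $1.65.
bell pepper only: max(11/3, 121/13) = 9.308 servings → $7.91.
oats + bell pepper with both tight: 2.316 servings and 0.5789 servings → $1.88.
The minimum over all feasible corners is $1.65.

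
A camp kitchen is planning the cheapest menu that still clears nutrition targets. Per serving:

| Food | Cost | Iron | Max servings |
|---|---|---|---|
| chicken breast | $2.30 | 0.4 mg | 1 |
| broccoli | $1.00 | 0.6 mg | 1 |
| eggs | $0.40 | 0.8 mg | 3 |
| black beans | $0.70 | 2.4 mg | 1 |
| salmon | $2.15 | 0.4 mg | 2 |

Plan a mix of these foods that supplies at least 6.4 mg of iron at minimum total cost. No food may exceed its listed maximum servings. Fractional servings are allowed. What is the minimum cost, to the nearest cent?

Cost per mg of iron: black beans $0.2917, eggs $0.5000, broccoli $1.6667, salmon $5.3750, chicken breast $5.7500.
Take 1 serving of black beans: +2.4 mg iron for $0.70 (total $0.70, still need 4.0 mg).
Take 3 servings of eggs: +2.4 mg iron for $1.20 (total $1.90, still need 1.6 mg).
Take 1 serving of broccoli: +0.6 mg iron for $1.00 (total $2.90, still need 1.0 mg).
Take 2 servings of salmon: +0.8 mg iron for $4.30 (total $7.20, still need 0.2 mg).
Take 0.5 servings of chicken breast: +0.2 mg iron for $1.15 (total $8.35, still need 0.0 mg).
Filling from the cheapest source first is optimal under one linear minimum: $8.35.

$8.35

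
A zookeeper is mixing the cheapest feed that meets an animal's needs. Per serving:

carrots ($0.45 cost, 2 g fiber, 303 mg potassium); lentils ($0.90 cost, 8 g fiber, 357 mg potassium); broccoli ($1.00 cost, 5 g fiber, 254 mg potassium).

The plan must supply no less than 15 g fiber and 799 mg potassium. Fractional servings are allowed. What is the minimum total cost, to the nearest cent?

With two linear requirements the optimum uses one or two foods; enumerate the corners.
carrots only: max(15/2, 799/303) = 7.5 servings → $3.38.
lentils only: max(15/8, 799/357) = 2.238 servings → $2.01.
broccoli only: max(15/5, 799/254) = 3.146 servings → $3.15.
carrots + lentils with both tight: 0.6064 servings and 1.723 servings → $1.82.
carrots + broccoli with both tight: 0.1837 servings and 2.927 servings → $3.01.
lentils + broccoli with both targets exact would need a negative amount; discard.
The minimum over all feasible corners is $1.82.

$1.82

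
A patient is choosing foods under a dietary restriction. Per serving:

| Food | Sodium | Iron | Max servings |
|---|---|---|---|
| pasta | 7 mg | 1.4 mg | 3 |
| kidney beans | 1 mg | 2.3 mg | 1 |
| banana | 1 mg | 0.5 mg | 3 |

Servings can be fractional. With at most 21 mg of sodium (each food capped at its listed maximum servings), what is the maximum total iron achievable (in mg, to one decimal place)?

7.2 mg

Iron per mg sodium: kidney beans 2.3, banana 0.5, pasta 0.2.
Take 1 serving of kidney beans: uses 1 mg sodium, +2.3 mg iron (running total 2.3 mg).
Take 3 servings of banana: uses 3 mg sodium, +1.5 mg iron (running total 3.8 mg).
Take 2.429 servings of pasta: uses 17 mg sodium, +3.4 mg iron (running total 7.2 mg).
Filling greedily by iron-per-mg sodium is optimal for one linear limit, giving 7.2 mg.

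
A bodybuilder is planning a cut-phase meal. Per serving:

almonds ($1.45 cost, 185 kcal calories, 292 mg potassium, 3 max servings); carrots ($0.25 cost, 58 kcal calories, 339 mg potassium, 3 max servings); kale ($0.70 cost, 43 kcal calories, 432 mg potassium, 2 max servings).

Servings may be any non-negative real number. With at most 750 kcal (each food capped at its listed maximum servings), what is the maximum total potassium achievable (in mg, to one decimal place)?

Potassium per kcal: kale 10.05, carrots 5.845, almonds 1.578.
Take 2 servings of kale: uses 86 kcal, +864.0 mg potassium (running total 864.0 mg).
Take 3 servings of carrots: uses 174 kcal, +1017.0 mg potassium (running total 1881.0 mg).
Take 2.649 servings of almonds: uses 490 kcal, +773.4 mg potassium (running total 2654.4 mg).
Filling greedily by potassium-per-kcal is optimal for one linear limit, giving 2654.4 mg.

2654.4 mg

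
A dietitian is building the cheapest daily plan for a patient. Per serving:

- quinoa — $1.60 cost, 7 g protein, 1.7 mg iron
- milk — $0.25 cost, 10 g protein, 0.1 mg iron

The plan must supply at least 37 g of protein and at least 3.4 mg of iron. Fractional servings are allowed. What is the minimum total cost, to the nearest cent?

$3.57

quinoa only: max(37/7, 3.4/1.7) = 5.286 servings → $8.46.
milk only: max(37/10, 3.4/0.1) = 34 servings → $8.50.
quinoa + milk with both tight: 1.859 servings and 2.399 servings → $3.57.
Cheapest feasible corner: $3.57.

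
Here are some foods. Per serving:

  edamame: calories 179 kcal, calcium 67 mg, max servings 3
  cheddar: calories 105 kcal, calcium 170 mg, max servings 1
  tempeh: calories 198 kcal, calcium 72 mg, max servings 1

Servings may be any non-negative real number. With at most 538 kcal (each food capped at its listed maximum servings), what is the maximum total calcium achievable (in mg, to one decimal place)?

Calcium per kcal: cheddar 1.619, edamame 0.3743, tempeh 0.3636.
Take 1 serving of cheddar: uses 105 kcal, +170.0 mg calcium (running total 170.0 mg).
Take 2.419 servings of edamame: uses 433 kcal, +162.1 mg calcium (running total 332.1 mg).
Greedy by best ratio exhausts the calories allowance optimally: 332.1 mg.

332.1 mg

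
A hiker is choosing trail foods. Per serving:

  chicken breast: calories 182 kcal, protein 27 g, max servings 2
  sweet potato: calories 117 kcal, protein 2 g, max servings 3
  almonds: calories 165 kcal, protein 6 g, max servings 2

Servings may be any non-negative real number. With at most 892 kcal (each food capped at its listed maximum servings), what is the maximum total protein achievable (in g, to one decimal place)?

Protein per kcal: chicken breast 0.1484, almonds 0.03636, sweet potato 0.01709.
Take 2 servings of chicken breast: uses 364 kcal, +54.0 g protein (running total 54.0 g).
Take 2 servings of almonds: uses 330 kcal, +12.0 g protein (running total 66.0 g).
Take 1.692 servings of sweet potato: uses 198 kcal, +3.4 g protein (running total 69.4 g).
Greedy by best ratio exhausts the calories allowance optimally: 69.4 g.

69.4 g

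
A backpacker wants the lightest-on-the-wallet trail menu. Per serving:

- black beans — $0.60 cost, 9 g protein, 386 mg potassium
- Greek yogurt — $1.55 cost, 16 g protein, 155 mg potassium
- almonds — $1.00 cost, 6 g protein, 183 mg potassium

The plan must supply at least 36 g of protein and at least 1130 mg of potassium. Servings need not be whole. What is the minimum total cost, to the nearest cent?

This is a tiny linear program; its minimum lies at a vertex of the feasible set. List the vertices and price them.
black beans only: max(36/9, 1130/386) = 4 servings → $2.40.
Greek yogurt only: max(36/16, 1130/155) = 7.29 servings → $11.30.
almonds only: max(36/6, 1130/183) = 6.175 servings → $6.17.
black beans + Greek yogurt with both tight: 2.615 servings and 0.7793 servings → $2.78.
black beans + almonds with both tight: 0.287 servings and 5.57 servings → $5.74.
Greek yogurt + almonds: intersection lies outside the first quadrant.
So the least-cost plan costs $2.40.

$2.40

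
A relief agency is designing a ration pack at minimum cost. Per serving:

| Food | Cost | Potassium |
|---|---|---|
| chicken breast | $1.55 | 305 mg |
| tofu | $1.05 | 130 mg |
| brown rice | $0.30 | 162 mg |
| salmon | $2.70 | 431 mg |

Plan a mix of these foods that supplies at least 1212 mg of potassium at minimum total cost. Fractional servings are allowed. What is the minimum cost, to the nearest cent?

Cost per mg of potassium: brown rice $0.0019, chicken breast $0.0051, salmon $0.0063, tofu $0.0081.
With no serving limits, use only brown rice: 1212 mg / 162 mg = 7.481 servings × $0.30 = $2.24.

$2.24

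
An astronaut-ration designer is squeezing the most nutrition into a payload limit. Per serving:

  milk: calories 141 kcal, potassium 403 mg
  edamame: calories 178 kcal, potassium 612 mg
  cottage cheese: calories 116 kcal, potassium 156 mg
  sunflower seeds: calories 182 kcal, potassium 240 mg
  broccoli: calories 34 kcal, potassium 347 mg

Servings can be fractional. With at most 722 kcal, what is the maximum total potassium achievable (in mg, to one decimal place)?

Potassium per kcal: broccoli 10.21, edamame 3.438, milk 2.858, cottage cheese 1.345, sunflower seeds 1.319.
With no serving limits, spend the whole calories allowance on broccoli: 722 kcal / 34 kcal × 347 mg = 7368.6 mg.

7368.6 mg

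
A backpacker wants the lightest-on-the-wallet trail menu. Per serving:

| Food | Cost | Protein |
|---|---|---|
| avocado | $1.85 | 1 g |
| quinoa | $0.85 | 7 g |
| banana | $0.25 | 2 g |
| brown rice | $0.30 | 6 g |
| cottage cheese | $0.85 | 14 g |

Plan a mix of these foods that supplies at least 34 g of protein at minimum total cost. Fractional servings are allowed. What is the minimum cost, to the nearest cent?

$1.70

Cost per g of protein: brown rice $0.0500, cottage cheese $0.0607, quinoa $0.1214, banana $0.1250, avocado $1.8500.
With no serving limits, use only brown rice: 34 g / 6 g = 5.667 servings × $0.30 = $1.70.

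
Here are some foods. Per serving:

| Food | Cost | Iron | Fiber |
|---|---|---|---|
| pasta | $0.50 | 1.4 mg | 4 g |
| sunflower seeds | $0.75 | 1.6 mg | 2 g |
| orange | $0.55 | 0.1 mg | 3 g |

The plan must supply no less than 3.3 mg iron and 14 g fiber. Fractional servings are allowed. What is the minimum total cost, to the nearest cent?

$1.75

Compare the cost at each extreme point of the feasible region.
pasta only: max(3.3/1.4, 14/4) = 3.5 servings → $1.75.
sunflower seeds only: max(3.3/1.6, 14/2) = 7 servings → $5.25.
orange only: max(3.3/0.1, 14/3) = 33 servings → $18.15.
pasta + sunflower seeds: intersection lies outside the first quadrant.
pasta + orange with both tight: 2.237 servings and 1.684 servings → $2.04.
sunflower seeds + orange with both tight: 1.848 servings and 3.435 servings → $3.27.
Cheapest feasible corner: $1.75.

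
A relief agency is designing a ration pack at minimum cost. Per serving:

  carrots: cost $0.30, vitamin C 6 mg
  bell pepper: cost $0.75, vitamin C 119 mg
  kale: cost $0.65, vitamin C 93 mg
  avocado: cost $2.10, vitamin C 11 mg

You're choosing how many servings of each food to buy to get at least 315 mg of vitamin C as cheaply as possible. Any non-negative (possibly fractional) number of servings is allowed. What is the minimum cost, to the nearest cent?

Cost per mg of vitamin C: bell pepper $0.0063, kale $0.0070, carrots $0.0500, avocado $0.1909.
With no serving limits, use only bell pepper: 315 mg / 119 mg = 2.647 servings × $0.75 = $1.99.

$1.99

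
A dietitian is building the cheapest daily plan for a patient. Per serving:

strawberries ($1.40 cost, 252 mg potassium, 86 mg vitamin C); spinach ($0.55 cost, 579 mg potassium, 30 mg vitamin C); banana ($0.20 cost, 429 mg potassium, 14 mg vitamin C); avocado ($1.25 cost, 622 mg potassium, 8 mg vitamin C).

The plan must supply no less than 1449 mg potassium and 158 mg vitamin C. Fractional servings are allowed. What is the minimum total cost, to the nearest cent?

At the optimum either one food covers both requirements or two foods hit both targets exactly; no other combination can be cheaper.
strawberries only: max(1449/252, 158/86) = 5.75 servings → $8.05.
spinach only: max(1449/579, 158/30) = 5.267 servings → $2.90.
banana only: max(1449/429, 158/14) = 11.29 servings → $2.26.
avocado only: max(1449/622, 158/8) = 19.75 servings → $24.69.
strawberries + spinach with both tight: 1.137 servings and 2.008 servings → $2.70.
strawberries + banana with both tight: 1.423 servings and 2.541 servings → $2.50.
strawberries + avocado with both tight: 1.684 servings and 1.647 servings → $4.42.
spinach + banana with both targets exact would need a negative amount; discard.
spinach + avocado with both targets exact would need a negative amount; discard.
banana + avocado: intersection lies outside the first quadrant.
The minimum over all feasible corners is $2.26.

$2.26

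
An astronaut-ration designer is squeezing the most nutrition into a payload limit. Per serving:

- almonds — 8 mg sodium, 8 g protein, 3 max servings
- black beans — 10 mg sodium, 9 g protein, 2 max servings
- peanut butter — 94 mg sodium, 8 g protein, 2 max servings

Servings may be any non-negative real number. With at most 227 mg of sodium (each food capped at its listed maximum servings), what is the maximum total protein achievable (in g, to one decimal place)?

57.6 g

Protein per mg sodium: almonds 1, black beans 0.9, peanut butter 0.08511.
Take 3 servings of almonds: uses 24 mg sodium, +24.0 g protein (running total 24.0 g).
Take 2 servings of black beans: uses 20 mg sodium, +18.0 g protein (running total 42.0 g).
Take 1.947 servings of peanut butter: uses 183 mg sodium, +15.6 g protein (running total 57.6 g).
Greedy by best ratio exhausts the sodium allowance optimally: 57.6 g.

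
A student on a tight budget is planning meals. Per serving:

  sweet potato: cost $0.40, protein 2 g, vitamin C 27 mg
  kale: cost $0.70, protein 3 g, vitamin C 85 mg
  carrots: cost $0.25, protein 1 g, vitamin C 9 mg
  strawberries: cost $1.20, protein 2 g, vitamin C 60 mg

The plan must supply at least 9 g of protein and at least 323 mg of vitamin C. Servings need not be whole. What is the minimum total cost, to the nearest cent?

$2.66

Two binding constraints pin down two serving amounts, so the optimal mix uses at most two foods. The candidates are each food alone (scaled to the tighter of protein/vitamin C) and each pair with both constraints tight.
sweet potato only: max(9/2, 323/27) = 11.96 servings → $4.79.
kale only: max(9/3, 323/85) = 3.8 servings → $2.66.
carrots only: max(9/1, 323/9) = 35.89 servings → $8.97.
strawberries only: max(9/2, 323/60) = 5.383 servings → $6.46.
sweet potato + kale: the both-tight solution has a negative serving — not a feasible corner.
sweet potato + carrots with both targets exact would need a negative amount; discard.
sweet potato + strawberries with both targets exact would need a negative amount; discard.
kale + carrots: intersection lies outside the first quadrant.
kale + strawberries with both targets exact would need a negative amount; discard.
carrots + strawberries: the both-tight solution has a negative serving — not a feasible corner.
Cheapest feasible corner: $2.66.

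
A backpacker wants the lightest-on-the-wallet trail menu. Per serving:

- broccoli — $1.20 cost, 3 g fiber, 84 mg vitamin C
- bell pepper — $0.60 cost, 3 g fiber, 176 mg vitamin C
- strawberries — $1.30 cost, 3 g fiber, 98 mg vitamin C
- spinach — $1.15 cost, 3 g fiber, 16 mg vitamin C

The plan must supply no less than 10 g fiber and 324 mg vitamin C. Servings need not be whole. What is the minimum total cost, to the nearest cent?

$2.00

At the optimum either one food covers both requirements or two foods hit both targets exactly; no other combination can be cheaper.
broccoli only: max(10/3, 324/84) = 3.857 servings → $4.63.
bell pepper only: max(10/3, 324/176) = 3.333 servings → $2.00.
strawberries only: max(10/3, 324/98) = 3.333 servings → $4.33.
spinach only: max(10/3, 324/16) = 20.25 servings → $23.29.
broccoli + bell pepper with both tight: 2.855 servings and 0.4783 servings → $3.71.
broccoli + strawberries with both tight: 0.1905 servings and 3.143 servings → $4.31.
broccoli + spinach with both targets exact would need a negative amount; discard.
bell pepper + strawberries: the both-tight solution has a negative serving — not a feasible corner.
bell pepper + spinach with both tight: 1.692 servings and 1.642 servings → $2.90.
strawberries + spinach with both tight: 3.301 servings and 0.03252 servings → $4.33.
The minimum over all feasible corners is $2.00.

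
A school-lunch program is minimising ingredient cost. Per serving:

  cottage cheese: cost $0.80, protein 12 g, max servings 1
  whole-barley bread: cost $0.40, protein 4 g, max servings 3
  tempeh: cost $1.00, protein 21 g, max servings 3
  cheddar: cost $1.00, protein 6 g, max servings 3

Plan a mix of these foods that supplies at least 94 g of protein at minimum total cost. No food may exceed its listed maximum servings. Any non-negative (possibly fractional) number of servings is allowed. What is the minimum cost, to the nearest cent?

Cost per g of protein: tempeh $0.0476, cottage cheese $0.0667, whole-barley bread $0.1000, cheddar $0.1667.
Take 3 servings of tempeh: +63.0 g protein for $3.00 (total $3.00, still need 31.0 g).
Take 1 serving of cottage cheese: +12.0 g protein for $0.80 (total $3.80, still need 19.0 g).
Take 3 servings of whole-barley bread: +12.0 g protein for $1.20 (total $5.00, still need 7.0 g).
Take 1.167 servings of cheddar: +7.0 g protein for $1.17 (total $6.17, still need 0.0 g).
Filling from the cheapest source first is optimal under one linear minimum: $6.17.

$6.17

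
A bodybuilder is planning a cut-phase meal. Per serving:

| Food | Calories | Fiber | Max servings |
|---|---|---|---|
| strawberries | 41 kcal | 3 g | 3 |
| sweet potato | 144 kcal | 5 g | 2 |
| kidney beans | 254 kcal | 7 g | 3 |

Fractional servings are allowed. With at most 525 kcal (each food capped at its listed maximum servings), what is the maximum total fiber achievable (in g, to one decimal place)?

Fiber per kcal: strawberries 0.07317, sweet potato 0.03472, kidney beans 0.02756.
Take 3 servings of strawberries: uses 123 kcal, +9.0 g fiber (running total 9.0 g).
Take 2 servings of sweet potato: uses 288 kcal, +10.0 g fiber (running total 19.0 g).
Take 0.4488 servings of kidney beans: uses 114 kcal, +3.1 g fiber (running total 22.1 g).
Greedy by best ratio exhausts the calories allowance optimally: 22.1 g.

22.1 g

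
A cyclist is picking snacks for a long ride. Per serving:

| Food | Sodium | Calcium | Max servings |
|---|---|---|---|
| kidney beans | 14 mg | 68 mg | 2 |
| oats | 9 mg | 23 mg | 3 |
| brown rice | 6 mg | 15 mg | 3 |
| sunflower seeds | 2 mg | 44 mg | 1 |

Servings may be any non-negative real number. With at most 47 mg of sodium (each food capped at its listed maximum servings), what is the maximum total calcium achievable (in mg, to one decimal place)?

Calcium per mg sodium: sunflower seeds 22, kidney beans 4.857, oats 2.556, brown rice 2.5.
Take 1 serving of sunflower seeds: uses 2 mg sodium, +44.0 mg calcium (running total 44.0 mg).
Take 2 servings of kidney beans: uses 28 mg sodium, +136.0 mg calcium (running total 180.0 mg).
Take 1.889 servings of oats: uses 17 mg sodium, +43.4 mg calcium (running total 223.4 mg).
Greedy by best ratio exhausts the sodium allowance optimally: 223.4 mg.

223.4 mg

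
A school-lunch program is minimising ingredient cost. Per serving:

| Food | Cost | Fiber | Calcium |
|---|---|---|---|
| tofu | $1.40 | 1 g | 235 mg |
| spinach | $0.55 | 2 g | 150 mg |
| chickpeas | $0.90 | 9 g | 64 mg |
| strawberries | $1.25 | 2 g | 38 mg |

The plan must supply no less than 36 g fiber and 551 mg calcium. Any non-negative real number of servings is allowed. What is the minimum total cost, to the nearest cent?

$4.36

A basic optimal solution has at most two foods positive. Try each food alone and each pair with both targets met exactly.
tofu only: max(36/1, 551/235) = 36 servings → $50.40.
spinach only: max(36/2, 551/150) = 18 servings → $9.90.
chickpeas only: max(36/9, 551/64) = 8.609 servings → $7.75.
strawberries only: max(36/2, 551/38) = 18 servings → $22.50.
tofu + spinach: intersection lies outside the first quadrant.
tofu + chickpeas with both tight: 1.294 servings and 3.856 servings → $5.28.
tofu + strawberries: the both-tight solution has a negative serving — not a feasible corner.
spinach + chickpeas with both tight: 2.173 servings and 3.517 servings → $4.36.
spinach + strawberries: the both-tight solution has a negative serving — not a feasible corner.
chickpeas + strawberries with both tight: 1.243 servings and 12.41 servings → $16.63.
Cheapest feasible corner: $4.36.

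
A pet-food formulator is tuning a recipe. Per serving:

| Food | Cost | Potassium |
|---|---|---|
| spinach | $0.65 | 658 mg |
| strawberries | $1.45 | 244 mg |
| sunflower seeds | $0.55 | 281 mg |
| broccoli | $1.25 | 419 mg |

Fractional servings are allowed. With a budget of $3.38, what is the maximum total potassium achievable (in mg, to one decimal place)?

Potassium per dollar: spinach 1012, sunflower seeds 510.9, broccoli 335.2, strawberries 168.3.
With no serving limits, spend the whole cost allowance on spinach: $3.38 / $0.65 × 658 mg = 3421.6 mg.

3421.6 mg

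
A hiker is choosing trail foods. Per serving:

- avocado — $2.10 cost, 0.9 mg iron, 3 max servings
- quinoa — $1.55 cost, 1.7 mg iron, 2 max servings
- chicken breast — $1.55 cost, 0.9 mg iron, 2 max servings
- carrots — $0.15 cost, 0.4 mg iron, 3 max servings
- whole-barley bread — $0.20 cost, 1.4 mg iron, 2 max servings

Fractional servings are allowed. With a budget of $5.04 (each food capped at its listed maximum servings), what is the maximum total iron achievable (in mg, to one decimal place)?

8.0 mg

Iron per dollar: whole-barley bread 7, carrots 2.667, quinoa 1.097, chicken breast 0.5806, avocado 0.4286.
Take 2 servings of whole-barley bread: spends $0.40, +2.8 mg iron (running total 2.8 mg).
Take 3 servings of carrots: spends $0.45, +1.2 mg iron (running total 4.0 mg).
Take 2 servings of quinoa: spends $3.10, +3.4 mg iron (running total 7.4 mg).
Take 0.7032 servings of chicken breast: spends $1.09, +0.6 mg iron (running total 8.0 mg).
Greedy by best ratio exhausts the cost allowance optimally: 8.0 mg.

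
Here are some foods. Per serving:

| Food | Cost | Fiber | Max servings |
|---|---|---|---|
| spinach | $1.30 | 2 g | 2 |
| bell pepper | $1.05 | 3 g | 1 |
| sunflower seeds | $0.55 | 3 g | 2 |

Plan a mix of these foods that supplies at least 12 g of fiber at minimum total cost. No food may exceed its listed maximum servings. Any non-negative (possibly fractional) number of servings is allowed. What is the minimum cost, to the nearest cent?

$4.10

Cost per g of fiber: sunflower seeds $0.1833, bell pepper $0.3500, spinach $0.6500.
Take 2 servings of sunflower seeds: +6.0 g fiber for $1.10 (total $1.10, still need 6.0 g).
Take 1 serving of bell pepper: +3.0 g fiber for $1.05 (total $2.15, still need 3.0 g).
Take 1.5 servings of spinach: +3.0 g fiber for $1.95 (total $4.10, still need 0.0 g).
Greedy by cheapest-per-g is optimal for a single linear constraint, so the minimum cost is $4.10.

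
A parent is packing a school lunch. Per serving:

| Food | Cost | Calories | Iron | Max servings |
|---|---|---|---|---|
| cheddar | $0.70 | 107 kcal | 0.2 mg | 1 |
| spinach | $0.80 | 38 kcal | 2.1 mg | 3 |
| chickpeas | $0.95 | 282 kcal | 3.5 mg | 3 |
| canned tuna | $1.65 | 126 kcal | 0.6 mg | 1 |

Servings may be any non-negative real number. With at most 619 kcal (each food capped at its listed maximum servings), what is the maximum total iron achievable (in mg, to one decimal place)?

Iron per kcal: spinach 0.05526, chickpeas 0.01241, canned tuna 0.004762, cheddar 0.001869.
Take 3 servings of spinach: uses 114 kcal, +6.3 mg iron (running total 6.3 mg).
Take 1.791 servings of chickpeas: uses 505 kcal, +6.3 mg iron (running total 12.6 mg).
Greedy by best ratio exhausts the calories allowance optimally: 12.6 mg.

12.6 mg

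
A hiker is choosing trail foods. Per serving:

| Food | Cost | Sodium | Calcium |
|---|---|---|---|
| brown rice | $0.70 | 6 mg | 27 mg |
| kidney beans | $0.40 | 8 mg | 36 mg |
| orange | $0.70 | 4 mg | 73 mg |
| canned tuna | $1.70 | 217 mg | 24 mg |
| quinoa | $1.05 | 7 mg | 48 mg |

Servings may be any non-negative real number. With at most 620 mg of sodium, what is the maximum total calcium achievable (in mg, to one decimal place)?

Calcium per mg sodium: orange 18.25, quinoa 6.857, brown rice 4.5, kidney beans 4.5, canned tuna 0.1106.
With no serving limits, spend the whole sodium allowance on orange: 620 mg / 4 mg × 73 mg = 11315.0 mg.

11315.0 mg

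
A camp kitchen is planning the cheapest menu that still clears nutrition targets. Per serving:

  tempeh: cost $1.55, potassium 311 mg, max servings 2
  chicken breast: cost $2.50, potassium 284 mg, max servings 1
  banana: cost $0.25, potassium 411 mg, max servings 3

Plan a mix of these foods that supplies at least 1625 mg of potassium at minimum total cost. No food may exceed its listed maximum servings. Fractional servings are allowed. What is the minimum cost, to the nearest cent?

Cost per mg of potassium: banana $0.0006, tempeh $0.0050, chicken breast $0.0088.
Take 3 servings of banana: +1233.0 mg potassium for $0.75 (total $0.75, still need 392.0 mg).
Take 1.26 servings of tempeh: +392.0 mg potassium for $1.95 (total $2.70, still need 0.0 mg).
Greedy by cheapest-per-mg is optimal for a single linear constraint, so the minimum cost is $2.70.

$2.70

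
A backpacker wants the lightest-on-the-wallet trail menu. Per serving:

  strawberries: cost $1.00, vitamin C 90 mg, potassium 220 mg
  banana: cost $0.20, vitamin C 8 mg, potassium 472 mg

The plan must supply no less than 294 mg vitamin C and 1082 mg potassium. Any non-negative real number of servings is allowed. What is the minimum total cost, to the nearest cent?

$3.36

Check every corner: each single food scaled to meet both minima, and each pair solved so both constraints bind.
strawberries only: max(294/90, 1082/220) = 4.918 servings → $4.92.
banana only: max(294/8, 1082/472) = 36.75 servings → $7.35.
strawberries + banana with both tight: 3.195 servings and 0.803 servings → $3.36.
So the least-cost plan costs $3.36.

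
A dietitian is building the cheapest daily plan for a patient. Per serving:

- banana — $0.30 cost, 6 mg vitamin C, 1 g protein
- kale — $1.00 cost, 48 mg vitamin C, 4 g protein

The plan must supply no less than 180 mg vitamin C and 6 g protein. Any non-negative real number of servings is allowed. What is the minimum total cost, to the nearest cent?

$3.75

Compare the cost at each extreme point of the feasible region.
banana only: max(180/6, 6/1) = 30 servings → $9.00.
kale only: max(180/48, 6/4) = 3.75 servings → $3.75.
banana + kale with both targets exact would need a negative amount; discard.
The minimum over all feasible corners is $3.75.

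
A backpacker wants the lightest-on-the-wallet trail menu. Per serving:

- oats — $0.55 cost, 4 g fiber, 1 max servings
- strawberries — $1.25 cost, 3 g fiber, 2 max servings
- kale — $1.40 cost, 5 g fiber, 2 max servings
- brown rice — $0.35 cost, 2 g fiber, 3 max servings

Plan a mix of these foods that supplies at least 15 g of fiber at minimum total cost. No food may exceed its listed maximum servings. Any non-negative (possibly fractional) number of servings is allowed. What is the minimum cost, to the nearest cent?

$3.00

Cost per g of fiber: oats $0.1375, brown rice $0.1750, kale $0.2800, strawberries $0.4167.
Take 1 serving of oats: +4.0 g fiber for $0.55 (total $0.55, still need 11.0 g).
Take 3 servings of brown rice: +6.0 g fiber for $1.05 (total $1.60, still need 5.0 g).
Take 1 serving of kale: +5.0 g fiber for $1.40 (total $3.00, still need 0.0 g).
Filling from the cheapest source first is optimal under one linear minimum: $3.00.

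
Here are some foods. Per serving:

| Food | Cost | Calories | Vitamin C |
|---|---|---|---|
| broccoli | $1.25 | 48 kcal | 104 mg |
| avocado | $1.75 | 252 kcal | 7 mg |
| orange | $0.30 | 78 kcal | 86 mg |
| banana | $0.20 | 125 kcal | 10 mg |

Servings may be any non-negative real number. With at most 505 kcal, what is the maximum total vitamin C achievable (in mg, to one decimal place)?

Vitamin C per kcal: broccoli 2.167, orange 1.103, banana 0.08, avocado 0.02778.
With no serving limits, spend the whole calories allowance on broccoli: 505 kcal / 48 kcal × 104 mg = 1094.2 mg.

1094.2 mg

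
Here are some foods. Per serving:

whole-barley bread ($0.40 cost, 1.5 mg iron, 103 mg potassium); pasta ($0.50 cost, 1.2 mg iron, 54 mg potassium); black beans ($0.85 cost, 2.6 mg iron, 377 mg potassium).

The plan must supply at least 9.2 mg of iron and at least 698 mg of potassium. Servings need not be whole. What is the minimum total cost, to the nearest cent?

At the optimum either one food covers both requirements or two foods hit both targets exactly; no other combination can be cheaper.
whole-barley bread only: max(9.2/1.5, 698/103) = 6.777 servings → $2.71.
pasta only: max(9.2/1.2, 698/54) = 12.93 servings → $6.46.
black beans only: max(9.2/2.6, 698/377) = 3.538 servings → $3.01.
whole-barley bread + pasta: intersection lies outside the first quadrant.
whole-barley bread + black beans with both tight: 5.555 servings and 0.3339 servings → $2.51.
pasta + black beans with both tight: 5.3 servings and 1.092 servings → $3.58.
So the least-cost plan costs $2.51.

$2.51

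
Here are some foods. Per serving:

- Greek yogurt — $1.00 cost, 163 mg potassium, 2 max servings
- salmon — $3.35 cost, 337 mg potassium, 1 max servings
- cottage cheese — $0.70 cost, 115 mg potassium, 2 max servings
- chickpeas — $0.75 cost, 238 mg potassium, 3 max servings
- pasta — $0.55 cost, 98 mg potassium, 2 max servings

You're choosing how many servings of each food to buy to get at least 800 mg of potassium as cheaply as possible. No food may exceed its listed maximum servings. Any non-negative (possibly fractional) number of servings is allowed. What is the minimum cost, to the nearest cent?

$2.73

Cost per mg of potassium: chickpeas $0.0032, pasta $0.0056, cottage cheese $0.0061, Greek yogurt $0.0061, salmon $0.0099.
Take 3 servings of chickpeas: +714.0 mg potassium for $2.25 (total $2.25, still need 86.0 mg).
Take 0.8776 servings of pasta: +86.0 mg potassium for $0.48 (total $2.73, still need 0.0 mg).
Greedy by cheapest-per-mg is optimal for a single linear constraint, so the minimum cost is $2.73.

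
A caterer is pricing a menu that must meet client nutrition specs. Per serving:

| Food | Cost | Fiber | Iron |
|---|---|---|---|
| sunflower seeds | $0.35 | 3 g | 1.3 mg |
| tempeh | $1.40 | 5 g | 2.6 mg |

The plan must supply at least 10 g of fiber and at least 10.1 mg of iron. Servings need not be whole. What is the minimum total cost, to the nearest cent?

$2.72

A basic optimal solution has at most two foods positive. Try each food alone and each pair with both targets met exactly.
sunflower seeds only: max(10/3, 10.1/1.3) = 7.769 servings → $2.72.
tempeh only: max(10/5, 10.1/2.6) = 3.885 servings → $5.44.
sunflower seeds + tempeh: intersection lies outside the first quadrant.
So the least-cost plan costs $2.72.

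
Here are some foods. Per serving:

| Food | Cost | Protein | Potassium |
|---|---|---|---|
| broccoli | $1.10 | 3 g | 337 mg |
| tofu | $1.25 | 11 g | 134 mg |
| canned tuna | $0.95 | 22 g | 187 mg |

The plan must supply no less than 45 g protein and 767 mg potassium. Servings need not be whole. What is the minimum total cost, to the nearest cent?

This is a tiny linear program; its minimum lies at a vertex of the feasible set. List the vertices and price them.
broccoli only: max(45/3, 767/337) = 15 servings → $16.50.
tofu only: max(45/11, 767/134) = 5.724 servings → $7.15.
canned tuna only: max(45/22, 767/187) = 4.102 servings → $3.90.
broccoli + tofu with both tight: 0.7283 servings and 3.892 servings → $5.67.
broccoli + canned tuna with both tight: 1.234 servings and 1.877 servings → $3.14.
tofu + canned tuna: the both-tight solution has a negative serving — not a feasible corner.
The minimum over all feasible corners is $3.14.

$3.14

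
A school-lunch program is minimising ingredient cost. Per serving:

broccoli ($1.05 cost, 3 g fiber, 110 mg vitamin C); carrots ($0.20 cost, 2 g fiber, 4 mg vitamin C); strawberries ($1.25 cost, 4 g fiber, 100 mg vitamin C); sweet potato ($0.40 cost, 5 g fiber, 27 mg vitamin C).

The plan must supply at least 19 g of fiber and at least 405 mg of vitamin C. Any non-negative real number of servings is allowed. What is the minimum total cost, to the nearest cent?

For a min-cost LP with two ≥-constraints, a basic feasible solution has at most two positive variables.
broccoli only: max(19/3, 405/110) = 6.333 servings → $6.65.
carrots only: max(19/2, 405/4) = 101.2 servings → $20.25.
strawberries only: max(19/4, 405/100) = 4.75 servings → $5.94.
sweet potato only: max(19/5, 405/27) = 15 servings → $6.00.
broccoli + carrots with both tight: 3.529 servings and 4.207 servings → $4.55.
broccoli + strawberries with both targets exact would need a negative amount; discard.
broccoli + sweet potato with both tight: 3.224 servings and 1.866 servings → $4.13.
carrots + strawberries with both tight: 1.522 servings and 3.989 servings → $5.29.
carrots + sweet potato: intersection lies outside the first quadrant.
strawberries + sweet potato with both tight: 3.857 servings and 0.7143 servings → $5.11.
Cheapest feasible corner: $4.13.

$4.13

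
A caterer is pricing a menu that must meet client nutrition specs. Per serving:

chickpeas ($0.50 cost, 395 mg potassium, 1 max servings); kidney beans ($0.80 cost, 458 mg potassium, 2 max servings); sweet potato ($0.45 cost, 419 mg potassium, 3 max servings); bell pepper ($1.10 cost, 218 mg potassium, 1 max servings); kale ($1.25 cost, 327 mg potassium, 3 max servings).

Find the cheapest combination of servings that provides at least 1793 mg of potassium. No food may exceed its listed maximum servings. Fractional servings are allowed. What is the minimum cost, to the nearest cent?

$2.10

Cost per mg of potassium: sweet potato $0.0011, chickpeas $0.0013, kidney beans $0.0017, kale $0.0038, bell pepper $0.0050.
Take 3 servings of sweet potato: +1257.0 mg potassium for $1.35 (total $1.35, still need 536.0 mg).
Take 1 serving of chickpeas: +395.0 mg potassium for $0.50 (total $1.85, still need 141.0 mg).
Take 0.3079 servings of kidney beans: +141.0 mg potassium for $0.25 (total $2.10, still need 0.0 mg).
Greedy by cheapest-per-mg is optimal for a single linear constraint, so the minimum cost is $2.10.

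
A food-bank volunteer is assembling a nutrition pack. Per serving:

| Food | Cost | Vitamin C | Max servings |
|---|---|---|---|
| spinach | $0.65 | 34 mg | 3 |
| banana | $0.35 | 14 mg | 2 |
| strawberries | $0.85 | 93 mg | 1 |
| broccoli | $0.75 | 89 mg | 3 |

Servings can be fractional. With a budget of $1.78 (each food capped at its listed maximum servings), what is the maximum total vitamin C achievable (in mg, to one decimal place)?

211.2 mg

Vitamin C per dollar: broccoli 118.7, strawberries 109.4, spinach 52.31, banana 40.
Take 2.373 servings of broccoli: spends $1.78, +211.2 mg vitamin C (running total 211.2 mg).
Filling greedily by vitamin C-per-dollar is optimal for one linear limit, giving 211.2 mg.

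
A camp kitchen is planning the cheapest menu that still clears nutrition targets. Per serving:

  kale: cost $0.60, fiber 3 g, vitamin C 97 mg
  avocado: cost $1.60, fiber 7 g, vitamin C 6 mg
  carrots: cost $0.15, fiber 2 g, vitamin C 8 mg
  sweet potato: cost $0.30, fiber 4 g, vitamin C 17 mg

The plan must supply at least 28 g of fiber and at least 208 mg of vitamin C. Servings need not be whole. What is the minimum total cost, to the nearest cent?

$2.50

Check every corner: each single food scaled to meet both minima, and each pair solved so both constraints bind.
kale only: max(28/3, 208/97) = 9.333 servings → $5.60.
avocado only: max(28/7, 208/6) = 34.67 servings → $55.47.
carrots only: max(28/2, 208/8) = 26 servings → $3.90.
sweet potato only: max(28/4, 208/17) = 12.24 servings → $3.67.
kale + avocado with both tight: 1.949 servings and 3.165 servings → $6.23.
kale + carrots with both tight: 1.129 servings and 12.31 servings → $2.52.
kale + sweet potato with both tight: 1.056 servings and 6.208 servings → $2.50.
avocado + carrots with both targets exact would need a negative amount; discard.
avocado + sweet potato: the both-tight solution has a negative serving — not a feasible corner.
carrots + sweet potato: the both-tight solution has a negative serving — not a feasible corner.
So the least-cost plan costs $2.50.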